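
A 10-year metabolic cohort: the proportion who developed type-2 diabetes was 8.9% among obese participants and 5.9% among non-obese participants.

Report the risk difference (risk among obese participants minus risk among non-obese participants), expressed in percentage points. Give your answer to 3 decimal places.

risk difference = 0.0890 − 0.0590 = 0.0300 → 3.000 percentage points

RD ≈ 3.000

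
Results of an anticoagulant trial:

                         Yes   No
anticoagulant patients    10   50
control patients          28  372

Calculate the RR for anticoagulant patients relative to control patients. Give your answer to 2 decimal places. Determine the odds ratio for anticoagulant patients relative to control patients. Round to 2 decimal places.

risk, anticoagulant patients = 10/60 = 0.1667
risk, control patients = 28/400 = 0.0700
RR = 0.1667 / 0.0700 = 2.38
odds, anticoagulant patients = 10/50 = 0.2000
odds, control patients = 28/372 = 0.0753
OR = 0.2000 / 0.0753 = 2.66

RR = 2.38; OR = 2.66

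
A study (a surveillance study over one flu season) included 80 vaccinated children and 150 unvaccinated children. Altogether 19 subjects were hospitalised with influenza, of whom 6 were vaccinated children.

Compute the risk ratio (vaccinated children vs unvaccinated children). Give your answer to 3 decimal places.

0.865

vaccinated children without the outcome: 80 − 6 = 74
unvaccinated children with the outcome: 19 − 6 = 13
unvaccinated children without the outcome: 150 − 13 = 137
risk, vaccinated children = 6/80 = 0.0750
risk, unvaccinated children = 13/150 = 0.0867
RR = 0.0750 / 0.0867 = 0.865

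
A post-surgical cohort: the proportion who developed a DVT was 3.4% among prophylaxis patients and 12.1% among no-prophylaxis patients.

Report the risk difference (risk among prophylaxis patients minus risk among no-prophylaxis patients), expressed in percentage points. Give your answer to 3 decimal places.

risk difference = 0.03400 − 0.12100 = -0.08700 → -8.700 percentage points

RD = -8.700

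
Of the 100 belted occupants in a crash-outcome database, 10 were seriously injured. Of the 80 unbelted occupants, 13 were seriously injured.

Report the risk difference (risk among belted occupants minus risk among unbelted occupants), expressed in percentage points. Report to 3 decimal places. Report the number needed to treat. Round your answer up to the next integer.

RD = -6.250; NNT = 16

risk, belted occupants = 10/100 = 0.1000
risk, unbelted occupants = 13/80 = 0.1625
risk difference = 0.1000 − 0.1625 = -0.0625 → -6.250 percentage points
absolute risk difference = 0.062500
1 / 0.062500 = 16.000 → round up → 16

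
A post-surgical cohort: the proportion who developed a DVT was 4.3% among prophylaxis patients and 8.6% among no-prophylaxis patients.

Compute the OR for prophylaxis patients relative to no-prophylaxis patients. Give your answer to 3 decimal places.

odds, prophylaxis patients = 0.04300/0.95700 = 0.04493
odds, no-prophylaxis patients = 0.08600/0.91400 = 0.09409
OR = 0.04493 / 0.09409 = 0.478

OR ≈ 0.478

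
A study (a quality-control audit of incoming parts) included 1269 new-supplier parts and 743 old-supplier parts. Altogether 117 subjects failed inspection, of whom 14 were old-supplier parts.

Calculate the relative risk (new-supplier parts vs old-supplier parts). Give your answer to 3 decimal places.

RR = 4.308

new-supplier parts with the outcome: 117 − 14 = 103
new-supplier parts without the outcome: 1269 − 103 = 1166
old-supplier parts without the outcome: 743 − 14 = 729
risk, new-supplier parts = 103/1269 = 0.08117
risk, old-supplier parts = 14/743 = 0.01884
RR = 0.08117 / 0.01884 = 4.308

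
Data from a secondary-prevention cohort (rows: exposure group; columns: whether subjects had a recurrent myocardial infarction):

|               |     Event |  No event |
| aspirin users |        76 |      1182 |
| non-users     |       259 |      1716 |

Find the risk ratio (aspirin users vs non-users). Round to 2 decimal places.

0.46

risk, aspirin users = 76/1258 = 0.0604
risk, non-users = 259/1975 = 0.1311
RR = 0.0604 / 0.1311 = 0.46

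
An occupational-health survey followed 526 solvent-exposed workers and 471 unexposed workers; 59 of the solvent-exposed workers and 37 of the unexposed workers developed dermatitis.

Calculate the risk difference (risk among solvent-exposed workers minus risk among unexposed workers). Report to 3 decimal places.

risk, solvent-exposed workers = 59/526 = 0.1122
risk, unexposed workers = 37/471 = 0.0786
risk difference = 0.1122 − 0.0786 = 0.034

0.034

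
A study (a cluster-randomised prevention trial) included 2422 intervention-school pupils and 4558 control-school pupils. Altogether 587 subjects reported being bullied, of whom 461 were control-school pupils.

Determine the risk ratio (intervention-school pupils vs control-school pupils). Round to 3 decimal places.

RR ≈ 0.514

intervention-school pupils with the outcome: 587 − 461 = 126
intervention-school pupils without the outcome: 2422 − 126 = 2296
control-school pupils without the outcome: 4558 − 461 = 4097
risk, intervention-school pupils = 126/2422 = 0.0520
risk, control-school pupils = 461/4558 = 0.1011
RR = 0.0520 / 0.1011 = 0.514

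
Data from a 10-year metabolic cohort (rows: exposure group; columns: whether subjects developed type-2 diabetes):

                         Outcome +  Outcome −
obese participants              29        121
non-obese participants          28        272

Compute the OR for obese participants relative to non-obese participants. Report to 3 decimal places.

OR = (29 × 272) / (121 × 28) = 7888/3388 ≈ 2.328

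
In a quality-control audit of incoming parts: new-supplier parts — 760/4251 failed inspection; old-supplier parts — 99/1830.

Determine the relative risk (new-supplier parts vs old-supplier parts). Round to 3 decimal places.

risk, new-supplier parts = 760/4251 = 0.1788
risk, old-supplier parts = 99/1830 = 0.0541
RR = 0.1788 / 0.0541 = 3.305

RR: 3.305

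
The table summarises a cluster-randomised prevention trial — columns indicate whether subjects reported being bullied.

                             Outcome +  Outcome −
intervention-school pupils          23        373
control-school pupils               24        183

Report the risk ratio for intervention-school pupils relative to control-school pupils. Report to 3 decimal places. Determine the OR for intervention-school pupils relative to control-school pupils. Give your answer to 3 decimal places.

RR = 0.501; OR = 0.470

risk, intervention-school pupils = 23/396 = 0.0581
risk, control-school pupils = 24/207 = 0.1159
RR = 0.0581 / 0.1159 = 0.501
OR = (23 × 183) / (373 × 24) = 4209/8952 ≈ 0.470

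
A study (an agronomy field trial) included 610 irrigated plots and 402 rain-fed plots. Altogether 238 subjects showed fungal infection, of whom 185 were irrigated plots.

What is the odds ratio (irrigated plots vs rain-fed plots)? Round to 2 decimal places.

irrigated plots without the outcome: 610 − 185 = 425
rain-fed plots with the outcome: 238 − 185 = 53
rain-fed plots without the outcome: 402 − 53 = 349
odds, irrigated plots = 185/425 = 0.4353
odds, rain-fed plots = 53/349 = 0.1519
OR = 0.4353 / 0.1519 = 2.87

OR: 2.87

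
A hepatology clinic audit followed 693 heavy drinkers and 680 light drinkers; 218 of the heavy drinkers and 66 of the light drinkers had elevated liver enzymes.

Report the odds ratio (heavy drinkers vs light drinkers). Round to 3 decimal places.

OR = (218 × 614) / (475 × 66) = 133852/31350 ≈ 4.270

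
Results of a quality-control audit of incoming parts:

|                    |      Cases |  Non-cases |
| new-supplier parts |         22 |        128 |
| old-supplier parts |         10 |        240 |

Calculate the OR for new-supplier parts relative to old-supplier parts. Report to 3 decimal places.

OR = (22 × 240) / (128 × 10) = 5280/1280 ≈ 4.125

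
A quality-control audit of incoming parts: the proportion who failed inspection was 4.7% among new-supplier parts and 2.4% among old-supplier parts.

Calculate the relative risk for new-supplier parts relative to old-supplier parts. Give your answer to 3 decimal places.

RR = 0.04700 / 0.02400 = 1.958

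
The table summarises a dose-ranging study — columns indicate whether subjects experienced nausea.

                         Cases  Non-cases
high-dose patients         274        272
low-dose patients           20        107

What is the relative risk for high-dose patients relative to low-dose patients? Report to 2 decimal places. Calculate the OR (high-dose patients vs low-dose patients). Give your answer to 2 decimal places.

risk, high-dose patients = 274/546 = 0.5018
risk, low-dose patients = 20/127 = 0.1575
RR = 0.5018 / 0.1575 = 3.19
OR = (274 × 107) / (272 × 20) = 29318/5440 ≈ 5.39

RR = 3.19; OR = 5.39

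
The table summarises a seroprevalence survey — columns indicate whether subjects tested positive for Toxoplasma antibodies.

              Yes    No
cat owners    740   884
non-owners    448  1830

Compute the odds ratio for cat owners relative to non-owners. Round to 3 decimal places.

OR = (740 × 1830) / (884 × 448) = 1354200/396032 ≈ 3.419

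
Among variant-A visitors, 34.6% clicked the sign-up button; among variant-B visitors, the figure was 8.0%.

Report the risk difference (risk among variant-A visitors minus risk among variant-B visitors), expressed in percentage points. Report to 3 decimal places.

26.600

risk difference = 0.3460 − 0.0800 = 0.2660 → 26.600 percentage points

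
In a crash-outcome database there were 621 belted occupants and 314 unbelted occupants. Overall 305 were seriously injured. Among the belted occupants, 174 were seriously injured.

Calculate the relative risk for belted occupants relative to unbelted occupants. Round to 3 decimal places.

belted occupants without the outcome: 621 − 174 = 447
unbelted occupants with the outcome: 305 − 174 = 131
unbelted occupants without the outcome: 314 − 131 = 183
risk, belted occupants = 174/621 = 0.2802
risk, unbelted occupants = 131/314 = 0.4172
RR = 0.2802 / 0.4172 = 0.672

RR = 0.672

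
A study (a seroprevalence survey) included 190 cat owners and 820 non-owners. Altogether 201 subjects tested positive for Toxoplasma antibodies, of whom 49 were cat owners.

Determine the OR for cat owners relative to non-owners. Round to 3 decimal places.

cat owners without the outcome: 190 − 49 = 141
non-owners with the outcome: 201 − 49 = 152
non-owners without the outcome: 820 − 152 = 668
OR = (49 × 668) / (141 × 152) = 32732/21432 ≈ 1.527

OR = 1.527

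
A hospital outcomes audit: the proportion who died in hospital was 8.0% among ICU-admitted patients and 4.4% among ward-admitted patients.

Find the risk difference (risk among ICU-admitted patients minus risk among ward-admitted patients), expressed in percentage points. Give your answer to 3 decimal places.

risk difference = 0.08000 − 0.04400 = 0.03600 → 3.600 percentage points

3.600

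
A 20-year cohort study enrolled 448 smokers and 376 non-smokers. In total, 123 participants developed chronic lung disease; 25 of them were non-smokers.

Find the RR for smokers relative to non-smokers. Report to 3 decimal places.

RR: 3.290

smokers with the outcome: 123 − 25 = 98
smokers without the outcome: 448 − 98 = 350
non-smokers without the outcome: 376 − 25 = 351
risk, smokers = 98/448 = 0.2188
risk, non-smokers = 25/376 = 0.0665
RR = 0.2188 / 0.0665 = 3.290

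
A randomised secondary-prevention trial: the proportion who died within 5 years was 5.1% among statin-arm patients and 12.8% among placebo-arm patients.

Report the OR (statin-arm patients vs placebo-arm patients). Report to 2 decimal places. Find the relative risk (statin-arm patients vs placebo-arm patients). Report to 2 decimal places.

OR = 0.37; RR = 0.40

odds, statin-arm patients = 0.0510/0.9490 = 0.0537
odds, placebo-arm patients = 0.1280/0.8720 = 0.1468
OR = 0.0537 / 0.1468 = 0.37
RR = 0.0510 / 0.1280 = 0.40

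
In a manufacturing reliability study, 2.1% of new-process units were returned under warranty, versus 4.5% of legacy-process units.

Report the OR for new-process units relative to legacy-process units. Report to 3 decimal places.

odds, new-process units = 0.02100/0.97900 = 0.02145
odds, legacy-process units = 0.04500/0.95500 = 0.04712
OR = 0.02145 / 0.04712 = 0.455

OR: 0.455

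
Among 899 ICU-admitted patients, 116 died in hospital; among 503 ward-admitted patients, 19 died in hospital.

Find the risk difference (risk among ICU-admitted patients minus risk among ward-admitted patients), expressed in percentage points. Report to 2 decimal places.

risk, ICU-admitted patients = 116/899 = 0.12903
risk, ward-admitted patients = 19/503 = 0.03777
risk difference = 0.12903 − 0.03777 = 0.09126 → 9.13 percentage points

9.13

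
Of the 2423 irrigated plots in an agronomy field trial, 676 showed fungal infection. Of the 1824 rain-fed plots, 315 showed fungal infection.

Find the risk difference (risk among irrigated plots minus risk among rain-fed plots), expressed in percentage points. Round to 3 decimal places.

10.630

risk, irrigated plots = 676/2423 = 0.2790
risk, rain-fed plots = 315/1824 = 0.1727
risk difference = 0.2790 − 0.1727 = 0.1063 → 10.630 percentage points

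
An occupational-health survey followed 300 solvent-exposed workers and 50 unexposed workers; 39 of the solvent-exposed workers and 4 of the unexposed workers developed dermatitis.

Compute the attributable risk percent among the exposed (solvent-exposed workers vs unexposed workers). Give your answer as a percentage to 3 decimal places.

38.462%

risk, solvent-exposed workers = 39/300 = 0.1300
risk, unexposed workers = 4/50 = 0.0800
AR% = (0.1300 − 0.0800) / 0.1300 = 0.3846 → 38.462%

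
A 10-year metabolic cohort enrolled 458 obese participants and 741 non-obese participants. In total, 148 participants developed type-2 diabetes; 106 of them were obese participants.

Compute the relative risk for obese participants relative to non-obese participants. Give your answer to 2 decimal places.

obese participants without the outcome: 458 − 106 = 352
non-obese participants with the outcome: 148 − 106 = 42
non-obese participants without the outcome: 741 − 42 = 699
risk, obese participants = 106/458 = 0.2314
risk, non-obese participants = 42/741 = 0.0567
RR = 0.2314 / 0.0567 = 4.08

RR: 4.08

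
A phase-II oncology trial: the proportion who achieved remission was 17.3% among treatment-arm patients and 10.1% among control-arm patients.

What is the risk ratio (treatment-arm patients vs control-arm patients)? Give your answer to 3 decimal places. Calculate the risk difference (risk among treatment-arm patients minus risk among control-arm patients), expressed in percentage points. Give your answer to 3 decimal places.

RR = 0.1730 / 0.1010 = 1.713
risk difference = 0.1730 − 0.1010 = 0.0720 → 7.200 percentage points

RR = 1.713; RD = 7.200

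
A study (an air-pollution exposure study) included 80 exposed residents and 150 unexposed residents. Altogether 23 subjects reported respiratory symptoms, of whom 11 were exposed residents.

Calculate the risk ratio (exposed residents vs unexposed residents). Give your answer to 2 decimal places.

1.72

exposed residents without the outcome: 80 − 11 = 69
unexposed residents with the outcome: 23 − 11 = 12
unexposed residents without the outcome: 150 − 12 = 138
risk, exposed residents = 11/80 = 0.1375
risk, unexposed residents = 12/150 = 0.0800
RR = 0.1375 / 0.0800 = 1.72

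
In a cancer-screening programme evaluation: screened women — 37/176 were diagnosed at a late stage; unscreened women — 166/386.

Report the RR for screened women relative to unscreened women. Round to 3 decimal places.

risk, screened women = 37/176 = 0.2102
risk, unscreened women = 166/386 = 0.4301
RR = 0.2102 / 0.4301 = 0.489

RR ≈ 0.489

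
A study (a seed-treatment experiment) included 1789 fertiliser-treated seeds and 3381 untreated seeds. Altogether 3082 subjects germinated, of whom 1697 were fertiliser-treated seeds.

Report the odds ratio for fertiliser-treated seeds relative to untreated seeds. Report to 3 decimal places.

fertiliser-treated seeds without the outcome: 1789 − 1697 = 92
untreated seeds with the outcome: 3082 − 1697 = 1385
untreated seeds without the outcome: 3381 − 1385 = 1996
OR = (1697 × 1996) / (92 × 1385) = 3387212/127420 ≈ 26.583

OR: 26.583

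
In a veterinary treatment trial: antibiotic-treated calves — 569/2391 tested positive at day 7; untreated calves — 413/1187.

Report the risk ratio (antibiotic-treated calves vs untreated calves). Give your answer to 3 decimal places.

RR ≈ 0.684

risk, antibiotic-treated calves = 569/2391 = 0.2380
risk, untreated calves = 413/1187 = 0.3479
RR = 0.2380 / 0.3479 = 0.684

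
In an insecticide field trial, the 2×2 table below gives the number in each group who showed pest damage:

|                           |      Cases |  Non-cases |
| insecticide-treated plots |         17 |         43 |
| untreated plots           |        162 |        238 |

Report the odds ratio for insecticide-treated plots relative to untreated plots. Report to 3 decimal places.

OR = (17 × 238) / (43 × 162) = 4046/6966 ≈ 0.581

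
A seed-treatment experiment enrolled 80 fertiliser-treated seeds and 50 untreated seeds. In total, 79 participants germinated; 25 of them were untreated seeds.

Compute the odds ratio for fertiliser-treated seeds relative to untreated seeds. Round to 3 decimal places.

OR = 2.077

fertiliser-treated seeds with the outcome: 79 − 25 = 54
fertiliser-treated seeds without the outcome: 80 − 54 = 26
untreated seeds without the outcome: 50 − 25 = 25
OR = (54 × 25) / (26 × 25) = 1350/650 ≈ 2.077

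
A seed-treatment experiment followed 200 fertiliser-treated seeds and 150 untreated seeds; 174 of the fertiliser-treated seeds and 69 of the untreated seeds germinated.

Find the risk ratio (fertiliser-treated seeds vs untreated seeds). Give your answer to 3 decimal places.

1.891

risk, fertiliser-treated seeds = 174/200 = 0.8700
risk, untreated seeds = 69/150 = 0.4600
RR = 0.8700 / 0.4600 = 1.891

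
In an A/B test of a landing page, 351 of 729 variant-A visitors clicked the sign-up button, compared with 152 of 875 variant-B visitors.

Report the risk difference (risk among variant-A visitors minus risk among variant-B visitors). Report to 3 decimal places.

0.308

risk, variant-A visitors = 351/729 = 0.4815
risk, variant-B visitors = 152/875 = 0.1737
risk difference = 0.4815 − 0.1737 = 0.308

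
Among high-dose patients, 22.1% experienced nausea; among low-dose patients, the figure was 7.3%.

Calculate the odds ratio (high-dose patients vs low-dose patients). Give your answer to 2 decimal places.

OR: 3.60

odds, high-dose patients = 0.2210/0.7790 = 0.2837
odds, low-dose patients = 0.0730/0.9270 = 0.0787
OR = 0.2837 / 0.0787 = 3.60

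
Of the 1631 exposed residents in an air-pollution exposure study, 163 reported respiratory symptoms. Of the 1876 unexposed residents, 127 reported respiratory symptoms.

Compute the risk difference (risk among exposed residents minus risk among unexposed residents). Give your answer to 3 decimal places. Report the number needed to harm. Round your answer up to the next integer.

RD = 0.032; NNH = 32

risk, exposed residents = 163/1631 = 0.0999
risk, unexposed residents = 127/1876 = 0.0677
risk difference = 0.0999 − 0.0677 = 0.032
absolute risk difference = 0.032241
1 / 0.032241 = 31.016 → round up → 32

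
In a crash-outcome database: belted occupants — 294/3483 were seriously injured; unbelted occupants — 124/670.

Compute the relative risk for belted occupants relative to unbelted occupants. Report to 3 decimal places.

RR ≈ 0.456

risk, belted occupants = 294/3483 = 0.0844
risk, unbelted occupants = 124/670 = 0.1851
RR = 0.0844 / 0.1851 = 0.456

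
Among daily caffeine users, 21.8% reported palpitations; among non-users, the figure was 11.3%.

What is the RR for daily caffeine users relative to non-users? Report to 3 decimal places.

RR = 0.2180 / 0.1130 = 1.929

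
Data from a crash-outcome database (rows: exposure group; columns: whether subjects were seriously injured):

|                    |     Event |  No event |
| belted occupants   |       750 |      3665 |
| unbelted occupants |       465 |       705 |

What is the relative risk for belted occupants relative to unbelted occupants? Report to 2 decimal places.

risk, belted occupants = 750/4415 = 0.1699
risk, unbelted occupants = 465/1170 = 0.3974
RR = 0.1699 / 0.3974 = 0.43

0.43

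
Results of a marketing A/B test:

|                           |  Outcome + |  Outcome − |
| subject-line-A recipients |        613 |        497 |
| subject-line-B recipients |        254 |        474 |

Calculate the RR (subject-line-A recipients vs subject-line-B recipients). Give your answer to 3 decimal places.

RR ≈ 1.583

risk, subject-line-A recipients = 613/1110 = 0.5523
risk, subject-line-B recipients = 254/728 = 0.3489
RR = 0.5523 / 0.3489 = 1.583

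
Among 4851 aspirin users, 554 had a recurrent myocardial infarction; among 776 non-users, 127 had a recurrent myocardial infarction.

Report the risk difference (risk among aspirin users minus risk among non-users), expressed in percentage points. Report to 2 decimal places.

risk, aspirin users = 554/4851 = 0.1142
risk, non-users = 127/776 = 0.1637
risk difference = 0.1142 − 0.1637 = -0.0495 → -4.95 percentage points

RD: -4.95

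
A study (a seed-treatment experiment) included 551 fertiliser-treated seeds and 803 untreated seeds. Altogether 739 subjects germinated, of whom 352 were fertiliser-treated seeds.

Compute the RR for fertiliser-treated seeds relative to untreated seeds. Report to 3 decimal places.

fertiliser-treated seeds without the outcome: 551 − 352 = 199
untreated seeds with the outcome: 739 − 352 = 387
untreated seeds without the outcome: 803 − 387 = 416
risk, fertiliser-treated seeds = 352/551 = 0.6388
risk, untreated seeds = 387/803 = 0.4819
RR = 0.6388 / 0.4819 = 1.326

RR ≈ 1.326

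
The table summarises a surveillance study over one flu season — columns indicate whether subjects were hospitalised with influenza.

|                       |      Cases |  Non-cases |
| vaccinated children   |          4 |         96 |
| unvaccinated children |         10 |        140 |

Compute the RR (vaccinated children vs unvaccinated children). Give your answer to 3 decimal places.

risk, vaccinated children = 4/100 = 0.04000
risk, unvaccinated children = 10/150 = 0.06667
RR = 0.04000 / 0.06667 = 0.600

0.600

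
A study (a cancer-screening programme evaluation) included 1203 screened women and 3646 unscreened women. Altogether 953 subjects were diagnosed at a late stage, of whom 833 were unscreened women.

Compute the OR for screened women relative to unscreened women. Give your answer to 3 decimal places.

0.374

screened women with the outcome: 953 − 833 = 120
screened women without the outcome: 1203 − 120 = 1083
unscreened women without the outcome: 3646 − 833 = 2813
OR = (120 × 2813) / (1083 × 833) = 337560/902139 ≈ 0.374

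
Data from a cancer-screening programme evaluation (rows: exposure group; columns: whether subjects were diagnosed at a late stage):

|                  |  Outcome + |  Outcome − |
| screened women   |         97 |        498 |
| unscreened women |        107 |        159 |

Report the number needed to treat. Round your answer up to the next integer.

risk, screened women = 97/595 = 0.163025
risk, unscreened women = 107/266 = 0.402256
absolute risk difference = 0.239230
1 / 0.239230 = 4.180 → round up → 5

5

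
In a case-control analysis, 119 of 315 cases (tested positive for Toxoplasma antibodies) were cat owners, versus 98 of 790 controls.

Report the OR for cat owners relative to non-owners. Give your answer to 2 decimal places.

OR = (119 × 692) / (98 × 196) = 82348/19208 ≈ 4.29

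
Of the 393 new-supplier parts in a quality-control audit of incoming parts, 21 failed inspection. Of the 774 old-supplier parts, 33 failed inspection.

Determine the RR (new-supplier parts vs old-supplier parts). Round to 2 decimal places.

risk, new-supplier parts = 21/393 = 0.05344
risk, old-supplier parts = 33/774 = 0.04264
RR = 0.05344 / 0.04264 = 1.25

RR ≈ 1.25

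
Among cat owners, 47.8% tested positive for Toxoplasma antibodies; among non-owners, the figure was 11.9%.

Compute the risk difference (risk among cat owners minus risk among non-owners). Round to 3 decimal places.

risk difference = 0.4780 − 0.1190 = 0.359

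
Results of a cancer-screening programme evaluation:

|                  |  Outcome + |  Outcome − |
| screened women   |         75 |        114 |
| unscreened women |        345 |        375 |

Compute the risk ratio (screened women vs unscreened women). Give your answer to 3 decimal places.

0.828

risk, screened women = 75/189 = 0.3968
risk, unscreened women = 345/720 = 0.4792
RR = 0.3968 / 0.4792 = 0.828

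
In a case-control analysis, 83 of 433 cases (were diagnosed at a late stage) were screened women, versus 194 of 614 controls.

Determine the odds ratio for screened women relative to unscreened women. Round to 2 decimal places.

odds, screened women = 83/194 = 0.4278
odds, unscreened women = 350/420 = 0.8333
OR = 0.4278 / 0.8333 = 0.51

OR ≈ 0.51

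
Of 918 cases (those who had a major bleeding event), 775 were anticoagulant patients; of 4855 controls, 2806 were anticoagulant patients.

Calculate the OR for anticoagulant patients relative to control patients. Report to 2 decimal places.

odds, anticoagulant patients = 775/2806 = 0.2762
odds, control patients = 143/2049 = 0.0698
OR = 0.2762 / 0.0698 = 3.96

OR = 3.96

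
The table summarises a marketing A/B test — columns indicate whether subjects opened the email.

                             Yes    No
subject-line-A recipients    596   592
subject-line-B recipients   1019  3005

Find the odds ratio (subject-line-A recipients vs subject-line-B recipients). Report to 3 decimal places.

OR = (596 × 3005) / (592 × 1019) = 1790980/603248 ≈ 2.969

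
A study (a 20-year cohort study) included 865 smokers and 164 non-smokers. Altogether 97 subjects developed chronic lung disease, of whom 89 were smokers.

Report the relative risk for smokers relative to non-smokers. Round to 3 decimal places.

smokers without the outcome: 865 − 89 = 776
non-smokers with the outcome: 97 − 89 = 8
non-smokers without the outcome: 164 − 8 = 156
risk, smokers = 89/865 = 0.10289
risk, non-smokers = 8/164 = 0.04878
RR = 0.10289 / 0.04878 = 2.109

RR: 2.109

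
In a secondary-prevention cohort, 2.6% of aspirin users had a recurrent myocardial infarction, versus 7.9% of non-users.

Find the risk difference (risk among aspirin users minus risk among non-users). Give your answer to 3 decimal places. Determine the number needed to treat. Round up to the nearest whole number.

risk difference = 0.02600 − 0.07900 = -0.053
absolute risk difference = 0.053000
1 / 0.053000 = 18.868 → round up → 19

RD = -0.053; NNT = 19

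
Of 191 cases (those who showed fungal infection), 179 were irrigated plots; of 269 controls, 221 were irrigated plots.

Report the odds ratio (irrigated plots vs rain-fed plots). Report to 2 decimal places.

OR = 3.24

odds, irrigated plots = 179/221 = 0.8100
odds, rain-fed plots = 12/48 = 0.2500
OR = 0.8100 / 0.2500 = 3.24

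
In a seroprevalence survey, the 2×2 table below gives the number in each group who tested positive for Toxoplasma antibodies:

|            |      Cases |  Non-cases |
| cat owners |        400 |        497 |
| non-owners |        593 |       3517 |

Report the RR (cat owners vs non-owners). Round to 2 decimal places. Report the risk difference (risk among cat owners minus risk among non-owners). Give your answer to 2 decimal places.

RR = 3.09; RD = 0.30

risk, cat owners = 400/897 = 0.4459
risk, non-owners = 593/4110 = 0.1443
RR = 0.4459 / 0.1443 = 3.09
risk difference = 0.4459 − 0.1443 = 0.30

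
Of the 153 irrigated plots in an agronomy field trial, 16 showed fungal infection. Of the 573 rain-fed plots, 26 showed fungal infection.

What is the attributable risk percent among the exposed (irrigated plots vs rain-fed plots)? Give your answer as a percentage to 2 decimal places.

56.61%

risk, irrigated plots = 16/153 = 0.10458
risk, rain-fed plots = 26/573 = 0.04538
AR% = (0.10458 − 0.04538) / 0.10458 = 0.5661 → 56.61%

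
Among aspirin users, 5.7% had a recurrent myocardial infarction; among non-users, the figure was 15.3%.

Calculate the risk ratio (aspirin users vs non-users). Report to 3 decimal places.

RR = 0.0570 / 0.1530 = 0.373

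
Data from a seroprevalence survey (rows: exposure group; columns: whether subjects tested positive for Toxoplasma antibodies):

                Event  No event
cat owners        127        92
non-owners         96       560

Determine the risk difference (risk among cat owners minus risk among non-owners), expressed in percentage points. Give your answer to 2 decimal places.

risk, cat owners = 127/219 = 0.5799
risk, non-owners = 96/656 = 0.1463
risk difference = 0.5799 − 0.1463 = 0.4336 → 43.36 percentage points

RD: 43.36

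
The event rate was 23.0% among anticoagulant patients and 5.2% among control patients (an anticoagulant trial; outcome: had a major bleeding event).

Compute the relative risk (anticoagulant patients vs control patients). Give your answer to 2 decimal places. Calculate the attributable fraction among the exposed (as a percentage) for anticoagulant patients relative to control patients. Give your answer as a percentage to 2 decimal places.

RR = 4.42; AR% = 77.39%

RR = 0.2300 / 0.0520 = 4.42
AR% = (0.2300 − 0.0520) / 0.2300 = 0.7739 → 77.39%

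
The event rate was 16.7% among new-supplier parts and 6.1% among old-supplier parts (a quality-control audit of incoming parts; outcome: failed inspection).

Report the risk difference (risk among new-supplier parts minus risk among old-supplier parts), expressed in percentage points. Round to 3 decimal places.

RD ≈ 10.600

risk difference = 0.1670 − 0.0610 = 0.1060 → 10.600 percentage points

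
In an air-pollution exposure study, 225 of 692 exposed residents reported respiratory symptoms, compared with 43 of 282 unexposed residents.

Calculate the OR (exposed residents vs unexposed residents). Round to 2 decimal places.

OR = (225 × 239) / (467 × 43) = 53775/20081 ≈ 2.68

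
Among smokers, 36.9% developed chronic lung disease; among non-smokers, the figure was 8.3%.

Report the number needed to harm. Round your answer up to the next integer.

absolute risk difference = 0.286000
1 / 0.286000 = 3.497 → round up → 4

NNH = 4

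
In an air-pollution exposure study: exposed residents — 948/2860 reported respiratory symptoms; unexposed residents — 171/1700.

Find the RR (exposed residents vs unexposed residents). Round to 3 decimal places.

3.295

risk, exposed residents = 948/2860 = 0.3315
risk, unexposed residents = 171/1700 = 0.1006
RR = 0.3315 / 0.1006 = 3.295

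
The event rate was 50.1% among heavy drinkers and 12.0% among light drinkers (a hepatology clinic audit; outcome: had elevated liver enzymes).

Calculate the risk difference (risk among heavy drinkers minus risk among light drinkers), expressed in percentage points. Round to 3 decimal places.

risk difference = 0.5010 − 0.1200 = 0.3810 → 38.100 percentage points

38.100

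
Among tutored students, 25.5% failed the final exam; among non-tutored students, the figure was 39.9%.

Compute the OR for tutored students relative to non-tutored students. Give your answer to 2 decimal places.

0.52

odds, tutored students = 0.2550/0.7450 = 0.3423
odds, non-tutored students = 0.3990/0.6010 = 0.6639
OR = 0.3423 / 0.6639 = 0.52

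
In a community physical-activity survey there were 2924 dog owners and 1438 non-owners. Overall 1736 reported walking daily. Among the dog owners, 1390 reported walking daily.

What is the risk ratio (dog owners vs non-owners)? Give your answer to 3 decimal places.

RR = 1.976

dog owners without the outcome: 2924 − 1390 = 1534
non-owners with the outcome: 1736 − 1390 = 346
non-owners without the outcome: 1438 − 346 = 1092
risk, dog owners = 1390/2924 = 0.4754
risk, non-owners = 346/1438 = 0.2406
RR = 0.4754 / 0.2406 = 1.976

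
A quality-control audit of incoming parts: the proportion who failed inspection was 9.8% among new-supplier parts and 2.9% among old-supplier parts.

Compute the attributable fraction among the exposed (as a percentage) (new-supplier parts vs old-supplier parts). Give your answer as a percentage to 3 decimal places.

AR% = (0.09800 − 0.02900) / 0.09800 = 0.7041 → 70.408%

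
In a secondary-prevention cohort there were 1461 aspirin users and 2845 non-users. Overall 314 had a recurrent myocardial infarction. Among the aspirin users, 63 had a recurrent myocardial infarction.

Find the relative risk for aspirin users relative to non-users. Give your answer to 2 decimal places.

aspirin users without the outcome: 1461 − 63 = 1398
non-users with the outcome: 314 − 63 = 251
non-users without the outcome: 2845 − 251 = 2594
risk, aspirin users = 63/1461 = 0.04312
risk, non-users = 251/2845 = 0.08822
RR = 0.04312 / 0.08822 = 0.49

RR: 0.49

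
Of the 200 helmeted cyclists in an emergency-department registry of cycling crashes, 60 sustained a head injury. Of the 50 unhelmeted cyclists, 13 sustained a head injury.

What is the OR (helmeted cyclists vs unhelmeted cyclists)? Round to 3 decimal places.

OR = (60 × 37) / (140 × 13) = 2220/1820 ≈ 1.220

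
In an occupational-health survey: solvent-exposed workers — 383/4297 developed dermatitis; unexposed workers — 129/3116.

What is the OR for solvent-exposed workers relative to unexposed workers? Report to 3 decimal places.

odds, solvent-exposed workers = 383/3914 = 0.09785
odds, unexposed workers = 129/2987 = 0.04319
OR = 0.09785 / 0.04319 = 2.266

OR: 2.266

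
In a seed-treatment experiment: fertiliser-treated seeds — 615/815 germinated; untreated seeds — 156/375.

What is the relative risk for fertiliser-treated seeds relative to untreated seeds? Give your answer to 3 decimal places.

risk, fertiliser-treated seeds = 615/815 = 0.7546
risk, untreated seeds = 156/375 = 0.4160
RR = 0.7546 / 0.4160 = 1.814

1.814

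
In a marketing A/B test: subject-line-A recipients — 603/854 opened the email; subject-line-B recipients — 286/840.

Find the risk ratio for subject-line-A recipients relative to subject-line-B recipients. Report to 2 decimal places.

risk, subject-line-A recipients = 603/854 = 0.7061
risk, subject-line-B recipients = 286/840 = 0.3405
RR = 0.7061 / 0.3405 = 2.07

RR: 2.07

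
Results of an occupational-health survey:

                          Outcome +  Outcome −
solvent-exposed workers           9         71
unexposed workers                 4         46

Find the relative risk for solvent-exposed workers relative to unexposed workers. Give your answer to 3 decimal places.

RR = 1.406

risk, solvent-exposed workers = 9/80 = 0.1125
risk, unexposed workers = 4/50 = 0.0800
RR = 0.1125 / 0.0800 = 1.406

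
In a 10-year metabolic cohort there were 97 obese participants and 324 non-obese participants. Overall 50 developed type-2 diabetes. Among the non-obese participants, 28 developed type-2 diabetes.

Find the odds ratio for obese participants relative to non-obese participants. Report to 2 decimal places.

3.10

obese participants with the outcome: 50 − 28 = 22
obese participants without the outcome: 97 − 22 = 75
non-obese participants without the outcome: 324 − 28 = 296
OR = (22 × 296) / (75 × 28) = 6512/2100 ≈ 3.10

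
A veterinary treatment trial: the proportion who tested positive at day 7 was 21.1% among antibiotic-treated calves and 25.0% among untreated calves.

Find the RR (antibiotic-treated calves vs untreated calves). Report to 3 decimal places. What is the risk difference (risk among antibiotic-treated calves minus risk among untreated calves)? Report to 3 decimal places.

RR = 0.844; RD = -0.039

RR = 0.2110 / 0.2500 = 0.844
risk difference = 0.2110 − 0.2500 = -0.039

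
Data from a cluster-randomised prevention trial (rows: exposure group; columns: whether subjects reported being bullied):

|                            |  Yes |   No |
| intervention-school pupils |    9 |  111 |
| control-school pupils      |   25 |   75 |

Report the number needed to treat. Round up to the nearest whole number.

risk, intervention-school pupils = 9/120 = 0.075000
risk, control-school pupils = 25/100 = 0.250000
absolute risk difference = 0.175000
1 / 0.175000 = 5.714 → round up → 6

NNT: 6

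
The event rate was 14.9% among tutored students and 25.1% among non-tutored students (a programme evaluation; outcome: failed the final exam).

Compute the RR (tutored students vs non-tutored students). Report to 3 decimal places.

RR = 0.1490 / 0.2510 = 0.594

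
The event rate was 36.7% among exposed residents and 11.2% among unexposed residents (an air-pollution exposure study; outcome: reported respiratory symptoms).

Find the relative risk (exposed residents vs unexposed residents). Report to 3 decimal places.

RR = 0.3670 / 0.1120 = 3.277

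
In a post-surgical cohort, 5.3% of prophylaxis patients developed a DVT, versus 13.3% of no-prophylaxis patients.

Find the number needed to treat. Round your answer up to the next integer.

13

absolute risk difference = 0.080000
1 / 0.080000 = 12.500 → round up → 13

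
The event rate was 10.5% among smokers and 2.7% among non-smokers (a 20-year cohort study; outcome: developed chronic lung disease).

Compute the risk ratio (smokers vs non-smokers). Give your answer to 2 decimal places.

RR = 0.10500 / 0.02700 = 3.89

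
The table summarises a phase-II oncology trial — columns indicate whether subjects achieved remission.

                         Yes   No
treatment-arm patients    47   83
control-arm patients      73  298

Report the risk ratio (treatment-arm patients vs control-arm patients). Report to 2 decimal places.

RR ≈ 1.84

risk, treatment-arm patients = 47/130 = 0.3615
risk, control-arm patients = 73/371 = 0.1968
RR = 0.3615 / 0.1968 = 1.84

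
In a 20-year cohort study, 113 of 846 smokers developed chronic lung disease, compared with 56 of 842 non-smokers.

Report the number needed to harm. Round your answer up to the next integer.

risk, smokers = 113/846 = 0.133570
risk, non-smokers = 56/842 = 0.066508
absolute risk difference = 0.067061
1 / 0.067061 = 14.912 → round up → 15

15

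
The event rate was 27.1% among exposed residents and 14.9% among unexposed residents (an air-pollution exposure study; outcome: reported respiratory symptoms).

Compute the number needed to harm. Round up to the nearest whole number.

NNH: 9

absolute risk difference = 0.122000
1 / 0.122000 = 8.197 → round up → 9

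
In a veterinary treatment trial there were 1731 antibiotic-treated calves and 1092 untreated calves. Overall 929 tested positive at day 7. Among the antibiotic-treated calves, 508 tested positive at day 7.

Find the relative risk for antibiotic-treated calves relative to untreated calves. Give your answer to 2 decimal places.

antibiotic-treated calves without the outcome: 1731 − 508 = 1223
untreated calves with the outcome: 929 − 508 = 421
untreated calves without the outcome: 1092 − 421 = 671
risk, antibiotic-treated calves = 508/1731 = 0.2935
risk, untreated calves = 421/1092 = 0.3855
RR = 0.2935 / 0.3855 = 0.76

0.76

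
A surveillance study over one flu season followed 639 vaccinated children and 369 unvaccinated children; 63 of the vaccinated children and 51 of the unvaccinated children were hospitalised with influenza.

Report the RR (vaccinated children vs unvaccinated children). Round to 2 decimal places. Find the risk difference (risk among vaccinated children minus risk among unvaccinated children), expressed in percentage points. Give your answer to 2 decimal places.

risk, vaccinated children = 63/639 = 0.0986
risk, unvaccinated children = 51/369 = 0.1382
RR = 0.0986 / 0.1382 = 0.71
risk difference = 0.0986 − 0.1382 = -0.0396 → -3.96 percentage points

RR = 0.71; RD = -3.96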